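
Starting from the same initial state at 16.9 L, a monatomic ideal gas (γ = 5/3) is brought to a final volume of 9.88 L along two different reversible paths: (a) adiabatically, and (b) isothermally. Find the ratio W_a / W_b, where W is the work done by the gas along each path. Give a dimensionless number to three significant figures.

W_a / W_b ≈ 1.20

Path (a) adiabatic: W = P₁V₁(1 − (V₁/V₂)^(γ−1))/(γ−1) → W_a/(P₁V₁) = -0.6454.
Path (b) isothermal: W = P₁V₁ ln(V₂/V₁) → W_b/(P₁V₁) = -0.5368.
W_a / W_b = -0.6454 / -0.5368 = 1.202.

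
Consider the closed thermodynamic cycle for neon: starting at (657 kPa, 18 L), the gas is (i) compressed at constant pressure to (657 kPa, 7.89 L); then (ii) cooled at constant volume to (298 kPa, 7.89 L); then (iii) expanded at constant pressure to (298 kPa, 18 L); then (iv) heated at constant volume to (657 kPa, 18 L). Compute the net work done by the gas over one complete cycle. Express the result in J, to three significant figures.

W_net ≈ -3630 J

Constant-volume legs do no work.
W(i) = (657)(7.89 − 18) = -6642 J; W(iii) = (298)(18 − 7.89) = 3013 J.
W_net = -6642 + 3013 = -3629 J (the counter-clockwise enclosed area).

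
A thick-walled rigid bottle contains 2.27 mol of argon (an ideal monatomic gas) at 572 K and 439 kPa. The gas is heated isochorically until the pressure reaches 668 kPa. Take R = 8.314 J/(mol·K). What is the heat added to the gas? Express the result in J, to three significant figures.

Constant volume ⇒ W = 0, so Q = ΔU = nCᵥΔT with Cᵥ = 3R/2 = 12.47 J/(mol·K).
At constant V, T₂/T₁ = P₂/P₁ ⇒ ΔT = T₁(P₂/P₁ − 1) = 572·(668/439 − 1) = 298.4 K.
ΔU = (2.27)(12.47)(298.4) = 8447 J.

Q ≈ 8450 J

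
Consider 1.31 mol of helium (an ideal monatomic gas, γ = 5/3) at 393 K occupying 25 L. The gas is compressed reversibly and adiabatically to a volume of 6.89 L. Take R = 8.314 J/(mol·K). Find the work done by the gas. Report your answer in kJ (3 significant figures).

Adiabatic: TV^(γ−1) = const with γ = 5/3.
T₂ = T₁ (V₁/V₂)^(γ−1) = 393 × (25/6.89)^0.667 = 393 × 2.361 = 928 K.
W_by = nCᵥ(T₁ − T₂) = (1.31)(12.47)(393 − 928) = -8740 J.

W ≈ -8.74 kJ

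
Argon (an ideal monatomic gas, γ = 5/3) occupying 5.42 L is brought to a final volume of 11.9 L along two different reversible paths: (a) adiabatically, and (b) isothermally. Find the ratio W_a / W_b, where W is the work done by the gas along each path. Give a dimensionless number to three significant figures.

W_a / W_b ≈ 0.778

Path (a) adiabatic: W = P₁V₁(1 − (V₁/V₂)^(γ−1))/(γ−1) → W_a/(P₁V₁) = 0.612.
Path (b) isothermal: W = P₁V₁ ln(V₂/V₁) → W_b/(P₁V₁) = 0.7864.
W_a / W_b = 0.612 / 0.7864 = 0.7782.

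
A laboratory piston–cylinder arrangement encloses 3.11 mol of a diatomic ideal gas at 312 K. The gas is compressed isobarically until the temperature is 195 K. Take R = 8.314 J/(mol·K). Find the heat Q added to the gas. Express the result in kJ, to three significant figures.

Isobaric: W = nRΔT = (3.11)(8.314)(-117) = -3025 J.
ΔU = nCᵥΔT with Cᵥ = 5R/2: ΔU = (3.11)(20.79)(-117) = -7563 J.
Q = ΔU + W = -7563 − 3025 = -10588 J.

Q ≈ -10.6 kJ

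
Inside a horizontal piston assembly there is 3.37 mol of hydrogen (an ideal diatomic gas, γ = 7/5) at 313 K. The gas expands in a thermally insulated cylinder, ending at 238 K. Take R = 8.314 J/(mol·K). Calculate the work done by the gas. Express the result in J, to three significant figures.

W ≈ 5250 J

Adiabatic ⇒ Q = 0, so W_by = −ΔU = nCᵥ(T₁ − T₂).
Cᵥ = 5R/2 = 20.79 J/(mol·K).
W = (3.37)(20.79)(313 − 238) = 5253 J.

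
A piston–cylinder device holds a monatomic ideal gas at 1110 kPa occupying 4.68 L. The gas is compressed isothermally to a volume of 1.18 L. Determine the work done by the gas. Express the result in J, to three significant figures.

W ≈ -7160 J

Isothermal: W = nRT ln(V₂/V₁) = P₁V₁ ln(V₂/V₁).
P₁V₁ = (1110 kPa)(4.68 L) = 5195 J.
W = 5195 × ln(1.18/4.68) = 5195 × -1.378
W_by_gas = -7157 J.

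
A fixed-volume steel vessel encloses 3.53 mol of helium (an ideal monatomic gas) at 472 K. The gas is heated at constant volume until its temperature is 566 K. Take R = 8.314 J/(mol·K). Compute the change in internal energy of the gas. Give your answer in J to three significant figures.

Constant volume ⇒ W = 0, so Q = ΔU = nCᵥΔT with Cᵥ = 3R/2 = 12.47 J/(mol·K).
ΔU = (3.53)(12.47)(566 − 472) = 4138 J.

ΔU ≈ 4140 J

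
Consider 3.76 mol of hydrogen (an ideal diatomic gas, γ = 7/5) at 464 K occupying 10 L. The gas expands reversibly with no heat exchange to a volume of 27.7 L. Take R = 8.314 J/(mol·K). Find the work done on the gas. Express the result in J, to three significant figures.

Adiabatic: TV^(γ−1) = const with γ = 7/5.
T₂ = T₁ (V₁/V₂)^(γ−1) = 464 × (10/27.7)^0.4 = 464 × 0.6653 = 308.7 K.
W_by = nCᵥ(T₁ − T₂) = (3.76)(20.79)(464 − 308.7) = 12138 J.
Work on gas = −W_by = -12138 J.

W ≈ -12100 J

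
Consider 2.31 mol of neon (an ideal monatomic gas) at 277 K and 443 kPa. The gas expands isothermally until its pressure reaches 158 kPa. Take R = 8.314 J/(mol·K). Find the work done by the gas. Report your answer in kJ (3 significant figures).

W ≈ 5.48 kJ

Isothermal process: W = nRT ln(V₂/V₁) = nRT ln(P₁/P₂).
W = (2.31)(8.314)(277) × ln(443/158)
  = 5320 × ln(2.804) = 5320 × 1.031
W_by_gas = 5485 J.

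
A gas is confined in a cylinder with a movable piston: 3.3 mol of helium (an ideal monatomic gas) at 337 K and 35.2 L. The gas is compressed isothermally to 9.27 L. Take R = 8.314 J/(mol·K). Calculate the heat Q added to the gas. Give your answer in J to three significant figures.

Q ≈ -12300 J

Isothermal ⇒ ΔU = 0, so Q = W = nRT ln(V₂/V₁).
Q = (3.3)(8.314)(337) ln(9.27/35.2) = 9246 × -1.334 = -12337 J.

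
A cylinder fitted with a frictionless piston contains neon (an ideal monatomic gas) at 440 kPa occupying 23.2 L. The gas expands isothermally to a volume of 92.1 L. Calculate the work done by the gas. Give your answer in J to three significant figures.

Isothermal: W = nRT ln(V₂/V₁) = P₁V₁ ln(V₂/V₁).
P₁V₁ = (440 kPa)(23.2 L) = 10208 J.
W = 10208 × ln(92.1/23.2) = 10208 × 1.379
W_by_gas = 14074 J.

W ≈ 14100 J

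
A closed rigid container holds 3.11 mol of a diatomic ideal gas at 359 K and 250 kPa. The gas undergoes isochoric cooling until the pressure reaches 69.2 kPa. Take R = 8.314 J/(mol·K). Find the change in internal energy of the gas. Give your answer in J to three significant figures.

ΔU ≈ -16800 J

Constant volume ⇒ W = 0, so Q = ΔU = nCᵥΔT with Cᵥ = 5R/2 = 20.79 J/(mol·K).
At constant V, T₂/T₁ = P₂/P₁ ⇒ ΔT = T₁(P₂/P₁ − 1) = 359·(69.2/250 − 1) = -259.6 K.
ΔU = (3.11)(20.79)(-259.6) = -16783 J.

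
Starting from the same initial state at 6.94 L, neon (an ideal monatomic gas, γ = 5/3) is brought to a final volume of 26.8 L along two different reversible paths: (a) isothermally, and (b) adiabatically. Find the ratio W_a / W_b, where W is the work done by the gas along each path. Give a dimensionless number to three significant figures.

Path (a) isothermal: W = P₁V₁ ln(V₂/V₁) → W_a/(P₁V₁) = 1.351.
Path (b) adiabatic: W = P₁V₁(1 − (V₁/V₂)^(γ−1))/(γ−1) → W_b/(P₁V₁) = 0.8906.
W_a / W_b = 1.351 / 0.8906 = 1.517.

W_a / W_b ≈ 1.52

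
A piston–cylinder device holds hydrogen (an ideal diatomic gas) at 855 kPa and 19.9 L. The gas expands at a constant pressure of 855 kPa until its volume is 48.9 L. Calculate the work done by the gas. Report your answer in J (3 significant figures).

Isobaric: W = P ΔV.
W = (855 kPa)(48.9 − 19.9 L) = (855)(29) = 24795 J.

W ≈ 24800 J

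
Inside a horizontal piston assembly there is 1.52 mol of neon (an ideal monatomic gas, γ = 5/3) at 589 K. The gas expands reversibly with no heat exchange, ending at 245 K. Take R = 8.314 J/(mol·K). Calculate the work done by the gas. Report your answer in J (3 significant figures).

W ≈ 6520 J

Adiabatic ⇒ Q = 0, so W_by = −ΔU = nCᵥ(T₁ − T₂).
Cᵥ = 3R/2 = 12.47 J/(mol·K).
W = (1.52)(12.47)(589 − 245) = 6521 J.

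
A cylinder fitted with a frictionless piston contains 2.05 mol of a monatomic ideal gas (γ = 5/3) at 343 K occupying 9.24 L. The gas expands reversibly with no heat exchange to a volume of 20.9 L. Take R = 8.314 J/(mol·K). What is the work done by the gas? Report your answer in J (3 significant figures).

W ≈ 3680 J

Adiabatic: TV^(γ−1) = const with γ = 5/3.
T₂ = T₁ (V₁/V₂)^(γ−1) = 343 × (9.24/20.9)^0.667 = 343 × 0.5803 = 199.1 K.
W_by = nCᵥ(T₁ − T₂) = (2.05)(12.47)(343 − 199.1) = 3680 J.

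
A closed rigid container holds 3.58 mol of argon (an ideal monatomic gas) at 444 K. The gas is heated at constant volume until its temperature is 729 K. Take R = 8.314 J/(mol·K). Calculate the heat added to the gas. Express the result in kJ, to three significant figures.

Q ≈ 12.7 kJ

Constant volume ⇒ W = 0, so Q = ΔU = nCᵥΔT with Cᵥ = 3R/2 = 12.47 J/(mol·K).
ΔU = (3.58)(12.47)(729 − 444) = 12724 J.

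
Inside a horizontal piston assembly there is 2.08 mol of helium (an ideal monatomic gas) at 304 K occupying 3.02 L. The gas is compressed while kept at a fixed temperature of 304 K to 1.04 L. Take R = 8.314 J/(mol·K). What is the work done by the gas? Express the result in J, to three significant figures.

W ≈ -5600 J

Isothermal: W = nRT ln(V₂/V₁).
W = (2.08)(8.314)(304) × ln(1.04/3.02)
  = 5257 × -1.066
W_by_gas = -5604 J.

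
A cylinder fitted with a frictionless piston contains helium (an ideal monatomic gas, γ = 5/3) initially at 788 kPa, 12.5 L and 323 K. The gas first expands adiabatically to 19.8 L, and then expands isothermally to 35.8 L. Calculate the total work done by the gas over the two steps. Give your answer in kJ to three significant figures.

Step 1 (adiabatic): W = (P₁V₁ − P₂V₂)/(γ−1) = (9850 − 7249)/0.667 = 3902 J.
After step 1: P = 366.1 kPa, V = 19.8 L, T = 237.7 K.
Step 2 (isothermal): W = P₁V₁ ln(V₂/V₁) = (7249) ln(35.8/19.8) = 4293 J.
W_total = 3902 + 4293 = 8195 J.

W_total ≈ 8.20 kJ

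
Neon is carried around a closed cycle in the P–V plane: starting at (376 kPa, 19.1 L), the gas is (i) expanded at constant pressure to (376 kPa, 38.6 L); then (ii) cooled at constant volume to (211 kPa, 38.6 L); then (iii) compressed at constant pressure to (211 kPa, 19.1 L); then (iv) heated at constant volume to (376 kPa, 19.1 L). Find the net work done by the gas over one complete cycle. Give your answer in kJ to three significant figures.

Constant-volume legs do no work.
W(i) = (376)(38.6 − 19.1) = 7332 J; W(iii) = (211)(19.1 − 38.6) = -4114 J.
W_net = 7332 − 4114 = 3218 J (the clockwise enclosed area).

W_net ≈ 3.22 kJ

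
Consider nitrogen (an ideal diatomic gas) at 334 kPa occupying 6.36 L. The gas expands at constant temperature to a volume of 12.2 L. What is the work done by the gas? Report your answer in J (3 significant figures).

Isothermal: W = nRT ln(V₂/V₁) = P₁V₁ ln(V₂/V₁).
P₁V₁ = (334 kPa)(6.36 L) = 2124 J.
W = 2124 × ln(12.2/6.36) = 2124 × 0.6514
W_by_gas = 1384 J.

W ≈ 1380 J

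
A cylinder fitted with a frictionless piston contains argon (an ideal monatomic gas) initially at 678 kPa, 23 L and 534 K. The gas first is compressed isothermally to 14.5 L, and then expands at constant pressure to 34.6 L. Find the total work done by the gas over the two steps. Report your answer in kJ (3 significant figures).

W_total ≈ 14.4 kJ

Step 1 (isothermal): W = P₁V₁ ln(V₂/V₁) = (15594) ln(14.5/23) = -7194 J.
After step 1: P = 1075 kPa, V = 14.5 L, T = 534 K.
Step 2 (isobaric): W = PΔV = (1075 kPa)(34.6 − 14.5 L) = 21617 J.
W_total = -7194 + 21617 = 14422 J.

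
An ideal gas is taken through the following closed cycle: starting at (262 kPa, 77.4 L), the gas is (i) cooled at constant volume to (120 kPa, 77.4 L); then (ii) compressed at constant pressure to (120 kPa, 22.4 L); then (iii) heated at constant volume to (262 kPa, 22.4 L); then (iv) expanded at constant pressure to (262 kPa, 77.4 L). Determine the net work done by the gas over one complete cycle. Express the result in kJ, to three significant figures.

W_net ≈ 7.81 kJ

Constant-volume legs do no work.
W(ii) = (120)(22.4 − 77.4) = -6600 J; W(iv) = (262)(77.4 − 22.4) = 14410 J.
W_net = -6600 + 14410 = 7810 J (the clockwise enclosed area).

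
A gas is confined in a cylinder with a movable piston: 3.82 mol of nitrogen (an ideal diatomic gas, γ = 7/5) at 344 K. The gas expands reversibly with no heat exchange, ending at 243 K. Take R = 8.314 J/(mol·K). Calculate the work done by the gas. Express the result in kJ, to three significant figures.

Adiabatic ⇒ Q = 0, so W_by = −ΔU = nCᵥ(T₁ − T₂).
Cᵥ = 5R/2 = 20.79 J/(mol·K).
W = (3.82)(20.79)(344 − 243) = 8019 J.

W ≈ 8.02 kJ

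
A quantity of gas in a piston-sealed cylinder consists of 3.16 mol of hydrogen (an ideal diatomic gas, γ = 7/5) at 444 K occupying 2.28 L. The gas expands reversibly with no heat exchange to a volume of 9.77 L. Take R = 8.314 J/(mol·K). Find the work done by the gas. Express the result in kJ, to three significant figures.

W ≈ 12.9 kJ

Adiabatic: TV^(γ−1) = const with γ = 7/5.
T₂ = T₁ (V₁/V₂)^(γ−1) = 444 × (2.28/9.77)^0.4 = 444 × 0.5587 = 248.1 K.
W_by = nCᵥ(T₁ − T₂) = (3.16)(20.79)(444 − 248.1) = 12868 J.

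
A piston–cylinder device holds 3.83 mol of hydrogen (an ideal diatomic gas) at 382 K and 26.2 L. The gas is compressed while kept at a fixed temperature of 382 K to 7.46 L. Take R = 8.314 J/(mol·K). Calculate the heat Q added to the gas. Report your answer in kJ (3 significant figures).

Isothermal ⇒ ΔU = 0, so Q = W = nRT ln(V₂/V₁).
Q = (3.83)(8.314)(382) ln(7.46/26.2) = 12164 × -1.256 = -15280 J.

Q ≈ -15.3 kJ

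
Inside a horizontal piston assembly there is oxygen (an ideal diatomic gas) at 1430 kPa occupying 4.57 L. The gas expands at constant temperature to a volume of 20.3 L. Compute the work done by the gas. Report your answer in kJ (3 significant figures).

Isothermal: W = nRT ln(V₂/V₁) = P₁V₁ ln(V₂/V₁).
P₁V₁ = (1430 kPa)(4.57 L) = 6535 J.
W = 6535 × ln(20.3/4.57) = 6535 × 1.491
W_by_gas = 9745 J.

W ≈ 9.74 kJ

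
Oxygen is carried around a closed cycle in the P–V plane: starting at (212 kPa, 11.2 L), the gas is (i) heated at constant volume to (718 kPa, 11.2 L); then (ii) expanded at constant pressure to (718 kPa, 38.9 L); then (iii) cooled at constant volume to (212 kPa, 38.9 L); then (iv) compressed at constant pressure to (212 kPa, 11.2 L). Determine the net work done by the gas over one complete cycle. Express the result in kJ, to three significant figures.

W_net ≈ 14.0 kJ

Constant-volume legs do no work.
W(ii) = (718)(38.9 − 11.2) = 19889 J; W(iv) = (212)(11.2 − 38.9) = -5872 J.
W_net = 19889 − 5872 = 14016 J (the clockwise enclosed area).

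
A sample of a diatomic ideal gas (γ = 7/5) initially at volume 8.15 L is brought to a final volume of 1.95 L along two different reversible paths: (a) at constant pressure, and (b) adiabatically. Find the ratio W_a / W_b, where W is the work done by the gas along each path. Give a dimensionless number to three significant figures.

W_a / W_b ≈ 0.394

Path (a) isobaric: W = P₁(V₂ − V₁) → W_a/(P₁V₁) = -0.7607.
Path (b) adiabatic: W = P₁V₁(1 − (V₁/V₂)^(γ−1))/(γ−1) → W_b/(P₁V₁) = -1.93.
W_a / W_b = -0.7607 / -1.93 = 0.3942.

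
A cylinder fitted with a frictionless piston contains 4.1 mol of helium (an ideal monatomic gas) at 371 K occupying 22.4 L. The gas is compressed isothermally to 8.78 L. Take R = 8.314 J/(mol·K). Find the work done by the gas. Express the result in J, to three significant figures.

W ≈ -11800 J

Isothermal: W = nRT ln(V₂/V₁).
W = (4.1)(8.314)(371) × ln(8.78/22.4)
  = 12646 × -0.9366
W_by_gas = -11844 J.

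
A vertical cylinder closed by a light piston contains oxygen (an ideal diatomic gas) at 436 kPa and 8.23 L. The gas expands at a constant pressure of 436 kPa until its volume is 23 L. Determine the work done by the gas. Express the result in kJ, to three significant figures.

Isobaric: W = P ΔV.
W = (436 kPa)(23 − 8.23 L) = (436)(14.77) = 6440 J.

W ≈ 6.44 kJ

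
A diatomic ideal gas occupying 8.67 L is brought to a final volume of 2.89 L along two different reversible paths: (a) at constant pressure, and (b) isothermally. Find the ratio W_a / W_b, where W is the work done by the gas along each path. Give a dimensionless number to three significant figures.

W_a / W_b ≈ 0.607

Path (a) isobaric: W = P₁(V₂ − V₁) → W_a/(P₁V₁) = -0.6667.
Path (b) isothermal: W = P₁V₁ ln(V₂/V₁) → W_b/(P₁V₁) = -1.099.
W_a / W_b = -0.6667 / -1.099 = 0.6068.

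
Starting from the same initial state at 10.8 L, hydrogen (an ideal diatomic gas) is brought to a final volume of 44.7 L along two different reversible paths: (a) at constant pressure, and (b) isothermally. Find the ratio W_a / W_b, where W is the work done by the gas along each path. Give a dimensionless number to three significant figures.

W_a / W_b ≈ 2.21

Path (a) isobaric: W = P₁(V₂ − V₁) → W_a/(P₁V₁) = 3.139.
Path (b) isothermal: W = P₁V₁ ln(V₂/V₁) → W_b/(P₁V₁) = 1.42.
W_a / W_b = 3.139 / 1.42 = 2.21.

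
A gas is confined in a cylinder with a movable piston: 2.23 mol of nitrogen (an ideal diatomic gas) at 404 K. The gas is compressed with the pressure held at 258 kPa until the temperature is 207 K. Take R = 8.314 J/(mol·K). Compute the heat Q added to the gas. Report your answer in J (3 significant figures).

Isobaric: W = nRΔT = (2.23)(8.314)(-197) = -3652 J.
ΔU = nCᵥΔT with Cᵥ = 5R/2: ΔU = (2.23)(20.79)(-197) = -9131 J.
Q = ΔU + W = -9131 − 3652 = -12783 J.

Q ≈ -12800 J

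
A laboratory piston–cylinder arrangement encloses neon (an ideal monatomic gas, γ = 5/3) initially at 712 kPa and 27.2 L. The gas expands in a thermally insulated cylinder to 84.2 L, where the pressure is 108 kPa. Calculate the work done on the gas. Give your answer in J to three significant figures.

W ≈ -15400 J

Adiabatic: W = (P₁V₁ − P₂V₂)/(γ − 1) with γ = 5/3.
P₁V₁ = 19366 J, P₂V₂ = 9094 J.
W = (19366 − 9094) / 0.6667 = 15409 J.
Work on gas = −W_by = -15409 J.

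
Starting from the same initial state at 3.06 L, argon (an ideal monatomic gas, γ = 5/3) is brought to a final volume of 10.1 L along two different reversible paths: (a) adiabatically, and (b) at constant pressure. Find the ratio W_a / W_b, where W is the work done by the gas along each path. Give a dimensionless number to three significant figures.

Path (a) adiabatic: W = P₁V₁(1 − (V₁/V₂)^(γ−1))/(γ−1) → W_a/(P₁V₁) = 0.8234.
Path (b) isobaric: W = P₁(V₂ − V₁) → W_b/(P₁V₁) = 2.301.
W_a / W_b = 0.8234 / 2.301 = 0.3579.

W_a / W_b ≈ 0.358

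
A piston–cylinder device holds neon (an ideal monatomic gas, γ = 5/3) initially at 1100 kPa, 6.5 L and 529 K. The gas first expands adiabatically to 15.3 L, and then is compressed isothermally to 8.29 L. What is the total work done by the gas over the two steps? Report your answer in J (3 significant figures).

Step 1 (adiabatic): W = (P₁V₁ − P₂V₂)/(γ−1) = (7150 − 4041)/0.667 = 4664 J.
After step 1: P = 264.1 kPa, V = 15.3 L, T = 299 K.
Step 2 (isothermal): W = P₁V₁ ln(V₂/V₁) = (4041) ln(8.29/15.3) = -2476 J.
W_total = 4664 − 2476 = 2188 J.

W_total ≈ 2190 J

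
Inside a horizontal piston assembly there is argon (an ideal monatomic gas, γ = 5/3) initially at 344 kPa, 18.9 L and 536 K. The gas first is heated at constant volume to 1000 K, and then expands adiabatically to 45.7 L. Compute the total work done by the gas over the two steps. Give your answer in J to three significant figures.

W_total ≈ 8100 J

Step 1 (isochoric): W = 0 (constant volume).
After step 1: P = 641.8 kPa (V unchanged).
Step 2 (adiabatic): W = (P₁V₁ − P₂V₂)/(γ−1) = (12130 − 6733)/0.667 = 8095 J.
W_total = 0 + 8095 = 8095 J.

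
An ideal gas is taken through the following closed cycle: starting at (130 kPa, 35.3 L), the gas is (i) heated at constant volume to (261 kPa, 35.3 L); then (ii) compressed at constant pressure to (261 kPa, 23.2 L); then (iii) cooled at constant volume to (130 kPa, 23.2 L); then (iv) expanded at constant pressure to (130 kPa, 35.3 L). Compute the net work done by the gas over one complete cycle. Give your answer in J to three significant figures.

Constant-volume legs do no work.
W(ii) = (261)(23.2 − 35.3) = -3158 J; W(iv) = (130)(35.3 − 23.2) = 1573 J.
W_net = -3158 + 1573 = -1585 J (the counter-clockwise enclosed area).

W_net ≈ -1590 J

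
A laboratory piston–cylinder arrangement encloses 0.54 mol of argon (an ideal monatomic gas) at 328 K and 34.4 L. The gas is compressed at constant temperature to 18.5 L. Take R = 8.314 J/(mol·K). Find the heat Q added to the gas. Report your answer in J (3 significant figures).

Isothermal ⇒ ΔU = 0, so Q = W = nRT ln(V₂/V₁).
Q = (0.54)(8.314)(328) ln(18.5/34.4) = 1473 × -0.6203 = -913.4 J.

Q ≈ -913 J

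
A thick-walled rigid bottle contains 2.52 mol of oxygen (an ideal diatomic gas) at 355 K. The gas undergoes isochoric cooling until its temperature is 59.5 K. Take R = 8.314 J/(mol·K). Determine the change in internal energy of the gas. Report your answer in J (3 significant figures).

Constant volume ⇒ W = 0, so Q = ΔU = nCᵥΔT with Cᵥ = 5R/2 = 20.79 J/(mol·K).
ΔU = (2.52)(20.79)(59.5 − 355) = -15478 J.

ΔU ≈ -15500 J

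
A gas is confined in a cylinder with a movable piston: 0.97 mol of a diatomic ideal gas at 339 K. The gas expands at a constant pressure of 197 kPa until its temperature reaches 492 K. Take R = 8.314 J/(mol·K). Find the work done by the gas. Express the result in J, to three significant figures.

Isobaric: W = P ΔV = nR ΔT.
W = (0.97)(8.314)(492 − 339) = 1234 J.

W ≈ 1230 J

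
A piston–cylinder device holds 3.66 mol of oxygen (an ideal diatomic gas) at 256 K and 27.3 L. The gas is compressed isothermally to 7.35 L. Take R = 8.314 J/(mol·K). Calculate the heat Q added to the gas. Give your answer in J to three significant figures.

Q ≈ -10200 J

Isothermal ⇒ ΔU = 0, so Q = W = nRT ln(V₂/V₁).
Q = (3.66)(8.314)(256) ln(7.35/27.3) = 7790 × -1.312 = -10222 J.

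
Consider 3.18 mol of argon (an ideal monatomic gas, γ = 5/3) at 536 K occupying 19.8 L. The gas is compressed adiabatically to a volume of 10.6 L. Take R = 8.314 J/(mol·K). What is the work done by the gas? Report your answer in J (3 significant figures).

W ≈ -11000 J

Adiabatic: TV^(γ−1) = const with γ = 5/3.
T₂ = T₁ (V₁/V₂)^(γ−1) = 536 × (19.8/10.6)^0.667 = 536 × 1.517 = 813 K.
W_by = nCᵥ(T₁ − T₂) = (3.18)(12.47)(536 − 813) = -10984 J.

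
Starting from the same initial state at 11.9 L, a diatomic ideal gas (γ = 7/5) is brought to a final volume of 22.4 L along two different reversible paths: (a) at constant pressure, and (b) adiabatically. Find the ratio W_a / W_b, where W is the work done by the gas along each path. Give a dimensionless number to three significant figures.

W_a / W_b ≈ 1.58

Path (a) isobaric: W = P₁(V₂ − V₁) → W_a/(P₁V₁) = 0.8824.
Path (b) adiabatic: W = P₁V₁(1 − (V₁/V₂)^(γ−1))/(γ−1) → W_b/(P₁V₁) = 0.5588.
W_a / W_b = 0.8824 / 0.5588 = 1.579.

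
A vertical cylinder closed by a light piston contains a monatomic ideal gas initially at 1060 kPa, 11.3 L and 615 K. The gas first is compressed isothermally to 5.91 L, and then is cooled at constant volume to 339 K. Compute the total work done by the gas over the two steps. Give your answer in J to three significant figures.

Step 1 (isothermal): W = P₁V₁ ln(V₂/V₁) = (11978) ln(5.91/11.3) = -7764 J.
Step 2 (isochoric): W = 0 (constant volume).
W_total = -7764 + 0 = -7764 J.

W_total ≈ -7760 J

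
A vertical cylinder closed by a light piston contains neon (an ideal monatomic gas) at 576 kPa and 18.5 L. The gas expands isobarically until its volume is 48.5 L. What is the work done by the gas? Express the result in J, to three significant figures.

W ≈ 17300 J

Isobaric: W = P ΔV.
W = (576 kPa)(48.5 − 18.5 L) = (576)(30) = 17280 J.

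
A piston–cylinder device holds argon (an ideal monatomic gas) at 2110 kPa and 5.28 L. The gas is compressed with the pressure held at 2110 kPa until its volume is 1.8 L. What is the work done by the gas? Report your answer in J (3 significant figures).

W ≈ -7340 J

Isobaric: W = P ΔV.
W = (2110 kPa)(1.8 − 5.28 L) = (2110)(-3.48) = -7343 J.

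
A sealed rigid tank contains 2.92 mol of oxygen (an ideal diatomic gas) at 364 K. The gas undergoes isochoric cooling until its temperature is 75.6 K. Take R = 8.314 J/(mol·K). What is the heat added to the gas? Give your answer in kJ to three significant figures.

Q ≈ -17.5 kJ

Constant volume ⇒ W = 0, so Q = ΔU = nCᵥΔT with Cᵥ = 5R/2 = 20.79 J/(mol·K).
ΔU = (2.92)(20.79)(75.6 − 364) = -17504 J.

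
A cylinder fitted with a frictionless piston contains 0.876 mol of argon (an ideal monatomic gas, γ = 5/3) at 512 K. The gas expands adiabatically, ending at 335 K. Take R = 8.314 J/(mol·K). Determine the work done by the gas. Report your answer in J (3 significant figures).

W ≈ 1930 J

Adiabatic ⇒ Q = 0, so W_by = −ΔU = nCᵥ(T₁ − T₂).
Cᵥ = 3R/2 = 12.47 J/(mol·K).
W = (0.876)(12.47)(512 − 335) = 1934 J.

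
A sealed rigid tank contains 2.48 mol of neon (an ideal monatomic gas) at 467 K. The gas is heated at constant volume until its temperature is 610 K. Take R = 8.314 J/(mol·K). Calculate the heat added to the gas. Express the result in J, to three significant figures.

Constant volume ⇒ W = 0, so Q = ΔU = nCᵥΔT with Cᵥ = 3R/2 = 12.47 J/(mol·K).
ΔU = (2.48)(12.47)(610 − 467) = 4423 J.

Q ≈ 4420 J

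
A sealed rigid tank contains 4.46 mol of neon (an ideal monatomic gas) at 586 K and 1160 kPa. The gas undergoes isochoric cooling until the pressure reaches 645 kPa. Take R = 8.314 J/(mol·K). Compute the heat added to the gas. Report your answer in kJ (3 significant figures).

Constant volume ⇒ W = 0, so Q = ΔU = nCᵥΔT with Cᵥ = 3R/2 = 12.47 J/(mol·K).
At constant V, T₂/T₁ = P₂/P₁ ⇒ ΔT = T₁(P₂/P₁ − 1) = 586·(645/1160 − 1) = -260.2 K.
ΔU = (4.46)(12.47)(-260.2) = -14470 J.

Q ≈ -14.5 kJ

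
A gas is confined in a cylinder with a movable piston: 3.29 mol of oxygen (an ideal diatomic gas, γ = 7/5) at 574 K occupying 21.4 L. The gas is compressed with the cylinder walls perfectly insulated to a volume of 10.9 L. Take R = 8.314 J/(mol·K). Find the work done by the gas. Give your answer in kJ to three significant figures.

W ≈ -12.2 kJ

Adiabatic: TV^(γ−1) = const with γ = 7/5.
T₂ = T₁ (V₁/V₂)^(γ−1) = 574 × (21.4/10.9)^0.4 = 574 × 1.31 = 751.8 K.
W_by = nCᵥ(T₁ − T₂) = (3.29)(20.79)(574 − 751.8) = -12159 J.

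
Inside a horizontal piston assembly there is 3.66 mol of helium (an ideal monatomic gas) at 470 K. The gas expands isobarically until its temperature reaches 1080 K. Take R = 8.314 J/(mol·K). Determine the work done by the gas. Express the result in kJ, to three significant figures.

W ≈ 18.6 kJ

Isobaric: W = P ΔV = nR ΔT.
W = (3.66)(8.314)(1080 − 470) = 18562 J.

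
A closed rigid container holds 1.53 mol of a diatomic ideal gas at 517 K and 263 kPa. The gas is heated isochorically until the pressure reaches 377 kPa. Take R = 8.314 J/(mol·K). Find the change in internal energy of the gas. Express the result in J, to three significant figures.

ΔU ≈ 7130 J

Constant volume ⇒ W = 0, so Q = ΔU = nCᵥΔT with Cᵥ = 5R/2 = 20.79 J/(mol·K).
At constant V, T₂/T₁ = P₂/P₁ ⇒ ΔT = T₁(P₂/P₁ − 1) = 517·(377/263 − 1) = 224.1 K.
ΔU = (1.53)(20.79)(224.1) = 7127 J.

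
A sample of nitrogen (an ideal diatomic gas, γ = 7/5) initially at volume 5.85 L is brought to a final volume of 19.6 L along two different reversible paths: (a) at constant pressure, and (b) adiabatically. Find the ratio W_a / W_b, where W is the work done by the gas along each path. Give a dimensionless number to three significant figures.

Path (a) isobaric: W = P₁(V₂ − V₁) → W_a/(P₁V₁) = 2.35.
Path (b) adiabatic: W = P₁V₁(1 − (V₁/V₂)^(γ−1))/(γ−1) → W_b/(P₁V₁) = 0.9587.
W_a / W_b = 2.35 / 0.9587 = 2.452.

W_a / W_b ≈ 2.45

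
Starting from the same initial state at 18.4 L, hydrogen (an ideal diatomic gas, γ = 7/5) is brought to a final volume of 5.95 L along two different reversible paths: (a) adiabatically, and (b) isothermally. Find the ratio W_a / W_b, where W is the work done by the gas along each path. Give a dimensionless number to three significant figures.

Path (a) adiabatic: W = P₁V₁(1 − (V₁/V₂)^(γ−1))/(γ−1) → W_a/(P₁V₁) = -1.427.
Path (b) isothermal: W = P₁V₁ ln(V₂/V₁) → W_b/(P₁V₁) = -1.129.
W_a / W_b = -1.427 / -1.129 = 1.264.

W_a / W_b ≈ 1.26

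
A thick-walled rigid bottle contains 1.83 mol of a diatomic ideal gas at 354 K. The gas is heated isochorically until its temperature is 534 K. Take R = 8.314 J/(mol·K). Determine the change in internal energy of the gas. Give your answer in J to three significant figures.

Constant volume ⇒ W = 0, so Q = ΔU = nCᵥΔT with Cᵥ = 5R/2 = 20.79 J/(mol·K).
ΔU = (1.83)(20.79)(534 − 354) = 6847 J.

ΔU ≈ 6850 J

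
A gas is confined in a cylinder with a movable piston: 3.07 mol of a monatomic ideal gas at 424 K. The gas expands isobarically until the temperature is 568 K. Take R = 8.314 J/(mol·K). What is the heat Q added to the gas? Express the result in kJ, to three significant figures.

Q ≈ 9.19 kJ

Isobaric: W = nRΔT = (3.07)(8.314)(144) = 3675 J.
ΔU = nCᵥΔT with Cᵥ = 3R/2: ΔU = (3.07)(12.47)(144) = 5513 J.
Q = ΔU + W = 5513 + 3675 = 9189 J.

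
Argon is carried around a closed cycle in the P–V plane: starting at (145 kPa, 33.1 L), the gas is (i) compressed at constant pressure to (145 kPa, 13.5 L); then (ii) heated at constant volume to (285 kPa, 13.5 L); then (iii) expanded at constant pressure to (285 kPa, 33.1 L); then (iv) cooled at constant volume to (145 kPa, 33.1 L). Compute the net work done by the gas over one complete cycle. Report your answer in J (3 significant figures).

Constant-volume legs do no work.
W(i) = (145)(13.5 − 33.1) = -2842 J; W(iii) = (285)(33.1 − 13.5) = 5586 J.
W_net = -2842 + 5586 = 2744 J (the clockwise enclosed area).

W_net ≈ 2740 J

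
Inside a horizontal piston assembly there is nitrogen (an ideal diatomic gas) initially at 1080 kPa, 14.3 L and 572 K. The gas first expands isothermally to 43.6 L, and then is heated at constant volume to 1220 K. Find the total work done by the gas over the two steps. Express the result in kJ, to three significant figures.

Step 1 (isothermal): W = P₁V₁ ln(V₂/V₁) = (15444) ln(43.6/14.3) = 17217 J.
Step 2 (isochoric): W = 0 (constant volume).
W_total = 17217 + 0 = 17217 J.

W_total ≈ 17.2 kJ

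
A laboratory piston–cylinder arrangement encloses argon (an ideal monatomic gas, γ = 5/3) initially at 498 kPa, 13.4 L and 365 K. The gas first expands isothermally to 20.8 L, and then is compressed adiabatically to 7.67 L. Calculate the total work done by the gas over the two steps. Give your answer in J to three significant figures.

W_total ≈ -6520 J

Step 1 (isothermal): W = P₁V₁ ln(V₂/V₁) = (6673) ln(20.8/13.4) = 2934 J.
After step 1: P = 320.8 kPa, V = 20.8 L, T = 365 K.
Step 2 (adiabatic): W = (P₁V₁ − P₂V₂)/(γ−1) = (6673 − 12977)/0.667 = -9456 J.
W_total = 2934 − 9456 = -6522 J.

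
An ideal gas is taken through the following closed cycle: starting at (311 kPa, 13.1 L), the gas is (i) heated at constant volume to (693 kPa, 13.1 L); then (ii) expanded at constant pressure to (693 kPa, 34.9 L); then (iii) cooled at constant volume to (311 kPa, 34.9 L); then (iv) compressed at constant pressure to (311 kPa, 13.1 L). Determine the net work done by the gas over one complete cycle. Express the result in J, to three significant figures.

Constant-volume legs do no work.
W(ii) = (693)(34.9 − 13.1) = 15107 J; W(iv) = (311)(13.1 − 34.9) = -6780 J.
W_net = 15107 − 6780 = 8328 J (the clockwise enclosed area).

W_net ≈ 8330 J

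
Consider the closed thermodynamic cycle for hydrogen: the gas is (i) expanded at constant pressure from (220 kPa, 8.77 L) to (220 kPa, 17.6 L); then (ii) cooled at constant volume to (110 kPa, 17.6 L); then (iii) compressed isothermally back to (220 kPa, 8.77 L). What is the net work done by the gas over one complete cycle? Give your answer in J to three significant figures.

Leg (i): W = PΔV = (220)(17.6 − 8.77) = 1943 J.
Leg (ii): W = 0.
Leg (iii): W = PᵢVᵢ ln(V_f/Vᵢ) = (1936) ln(8.77/17.6) = -1349 J.
W_net = 1943 − 1349 = 594.1 J.

W_net ≈ 594 J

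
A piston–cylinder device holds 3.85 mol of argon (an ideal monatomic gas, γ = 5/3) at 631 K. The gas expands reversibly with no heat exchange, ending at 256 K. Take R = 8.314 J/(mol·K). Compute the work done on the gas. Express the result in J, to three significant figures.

W ≈ -18000 J

Adiabatic ⇒ Q = 0, so W_by = −ΔU = nCᵥ(T₁ − T₂).
Cᵥ = 3R/2 = 12.47 J/(mol·K).
W = (3.85)(12.47)(631 − 256) = 18005 J.
Work on gas = −W_by = -18005 J.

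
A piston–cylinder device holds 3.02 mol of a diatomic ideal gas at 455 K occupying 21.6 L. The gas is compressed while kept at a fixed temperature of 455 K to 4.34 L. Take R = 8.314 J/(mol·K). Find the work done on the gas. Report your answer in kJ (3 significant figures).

Isothermal: W = nRT ln(V₂/V₁).
W = (3.02)(8.314)(455) × ln(4.34/21.6)
  = 11424 × -1.605
W_by_gas = -18334 J; work on gas = −W_by = 18334 J.

W ≈ 18.3 kJ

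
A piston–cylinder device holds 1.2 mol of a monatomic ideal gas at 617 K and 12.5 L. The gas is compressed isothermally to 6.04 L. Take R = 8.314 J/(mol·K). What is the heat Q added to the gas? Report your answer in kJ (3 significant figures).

Isothermal ⇒ ΔU = 0, so Q = W = nRT ln(V₂/V₁).
Q = (1.2)(8.314)(617) ln(6.04/12.5) = 6156 × -0.7273 = -4477 J.

Q ≈ -4.48 kJ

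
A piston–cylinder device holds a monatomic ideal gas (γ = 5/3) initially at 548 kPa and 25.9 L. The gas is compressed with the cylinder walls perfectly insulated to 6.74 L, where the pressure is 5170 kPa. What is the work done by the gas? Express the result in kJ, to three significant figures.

Adiabatic: W = (P₁V₁ − P₂V₂)/(γ − 1) with γ = 5/3.
P₁V₁ = 14193 J, P₂V₂ = 34846 J.
W = (14193 − 34846) / 0.6667 = -30979 J.

W ≈ -31.0 kJ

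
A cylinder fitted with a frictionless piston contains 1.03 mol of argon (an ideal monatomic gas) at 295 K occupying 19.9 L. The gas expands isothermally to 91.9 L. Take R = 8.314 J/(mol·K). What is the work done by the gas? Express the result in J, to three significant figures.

W ≈ 3870 J

Isothermal: W = nRT ln(V₂/V₁).
W = (1.03)(8.314)(295) × ln(91.9/19.9)
  = 2526 × 1.53
W_by_gas = 3865 J.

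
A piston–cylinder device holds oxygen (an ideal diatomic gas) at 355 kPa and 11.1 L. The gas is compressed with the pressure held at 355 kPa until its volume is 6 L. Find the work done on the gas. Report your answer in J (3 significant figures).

Isobaric: W = P ΔV.
W = (355 kPa)(6 − 11.1 L) = (355)(-5.1) = -1810 J.
Work on gas = −W_by = 1810 J.

W ≈ 1810 J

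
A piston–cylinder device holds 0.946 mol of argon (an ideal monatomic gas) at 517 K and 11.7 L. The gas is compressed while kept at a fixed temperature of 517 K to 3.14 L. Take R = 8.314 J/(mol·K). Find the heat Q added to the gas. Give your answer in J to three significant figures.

Q ≈ -5350 J

Isothermal ⇒ ΔU = 0, so Q = W = nRT ln(V₂/V₁).
Q = (0.946)(8.314)(517) ln(3.14/11.7) = 4066 × -1.315 = -5349 J.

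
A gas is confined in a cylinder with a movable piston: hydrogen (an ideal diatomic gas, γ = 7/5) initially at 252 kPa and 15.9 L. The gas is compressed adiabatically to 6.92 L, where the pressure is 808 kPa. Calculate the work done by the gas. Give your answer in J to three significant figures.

W ≈ -3960 J

Adiabatic: W = (P₁V₁ − P₂V₂)/(γ − 1) with γ = 7/5.
P₁V₁ = 4007 J, P₂V₂ = 5591 J.
W = (4007 − 5591) / 0.4 = -3961 J.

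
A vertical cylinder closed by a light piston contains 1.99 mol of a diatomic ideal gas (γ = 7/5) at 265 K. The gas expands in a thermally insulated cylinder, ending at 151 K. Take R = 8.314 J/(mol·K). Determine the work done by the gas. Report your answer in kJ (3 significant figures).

Adiabatic ⇒ Q = 0, so W_by = −ΔU = nCᵥ(T₁ − T₂).
Cᵥ = 5R/2 = 20.79 J/(mol·K).
W = (1.99)(20.79)(265 − 151) = 4715 J.

W ≈ 4.72 kJ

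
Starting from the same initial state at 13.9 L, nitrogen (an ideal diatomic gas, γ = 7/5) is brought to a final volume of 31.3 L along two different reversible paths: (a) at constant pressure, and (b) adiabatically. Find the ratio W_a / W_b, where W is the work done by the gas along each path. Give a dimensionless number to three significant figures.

Path (a) isobaric: W = P₁(V₂ − V₁) → W_a/(P₁V₁) = 1.252.
Path (b) adiabatic: W = P₁V₁(1 − (V₁/V₂)^(γ−1))/(γ−1) → W_b/(P₁V₁) = 0.6931.
W_a / W_b = 1.252 / 0.6931 = 1.806.

W_a / W_b ≈ 1.81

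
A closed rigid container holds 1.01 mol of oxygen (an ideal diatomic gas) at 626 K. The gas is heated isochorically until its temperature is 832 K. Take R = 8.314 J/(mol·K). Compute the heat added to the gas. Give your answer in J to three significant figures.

Q ≈ 4320 J

Constant volume ⇒ W = 0, so Q = ΔU = nCᵥΔT with Cᵥ = 5R/2 = 20.79 J/(mol·K).
ΔU = (1.01)(20.79)(832 − 626) = 4325 J.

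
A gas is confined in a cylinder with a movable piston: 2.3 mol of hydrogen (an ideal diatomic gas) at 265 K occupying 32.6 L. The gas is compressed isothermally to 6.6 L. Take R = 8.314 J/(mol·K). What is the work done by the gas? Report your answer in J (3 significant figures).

W ≈ -8090 J

Isothermal: W = nRT ln(V₂/V₁).
W = (2.3)(8.314)(265) × ln(6.6/32.6)
  = 5067 × -1.597
W_by_gas = -8094 J.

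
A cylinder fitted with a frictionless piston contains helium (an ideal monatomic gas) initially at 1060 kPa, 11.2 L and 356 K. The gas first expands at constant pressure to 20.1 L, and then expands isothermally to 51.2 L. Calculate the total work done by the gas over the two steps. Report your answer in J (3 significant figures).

W_total ≈ 29400 J

Step 1 (isobaric): W = PΔV = (1060 kPa)(20.1 − 11.2 L) = 9434 J.
After step 1: P = 1060 kPa, V = 20.1 L, T = 638.9 K.
Step 2 (isothermal): W = P₁V₁ ln(V₂/V₁) = (21306) ln(51.2/20.1) = 19922 J.
W_total = 9434 + 19922 = 29356 J.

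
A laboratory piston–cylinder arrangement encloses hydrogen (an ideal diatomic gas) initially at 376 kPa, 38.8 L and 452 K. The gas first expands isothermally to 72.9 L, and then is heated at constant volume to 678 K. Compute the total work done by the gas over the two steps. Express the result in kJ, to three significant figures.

Step 1 (isothermal): W = P₁V₁ ln(V₂/V₁) = (14589) ln(72.9/38.8) = 9201 J.
Step 2 (isochoric): W = 0 (constant volume).
W_total = 9201 + 0 = 9201 J.

W_total ≈ 9.20 kJ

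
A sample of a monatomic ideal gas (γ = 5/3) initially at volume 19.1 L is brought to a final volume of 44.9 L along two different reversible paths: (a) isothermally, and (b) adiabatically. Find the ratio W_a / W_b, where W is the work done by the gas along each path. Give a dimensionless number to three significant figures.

W_a / W_b ≈ 1.31

Path (a) isothermal: W = P₁V₁ ln(V₂/V₁) → W_a/(P₁V₁) = 0.8547.
Path (b) adiabatic: W = P₁V₁(1 − (V₁/V₂)^(γ−1))/(γ−1) → W_b/(P₁V₁) = 0.6516.
W_a / W_b = 0.8547 / 0.6516 = 1.312.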